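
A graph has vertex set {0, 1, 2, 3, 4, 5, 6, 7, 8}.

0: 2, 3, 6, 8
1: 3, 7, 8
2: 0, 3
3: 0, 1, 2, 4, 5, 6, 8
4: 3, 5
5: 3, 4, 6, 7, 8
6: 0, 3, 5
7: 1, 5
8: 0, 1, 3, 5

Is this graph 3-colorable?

The chromatic number is 3. 0, 2, 3 form a triangle, so at least 3 colors are needed.
A valid assignment using 3 colors: 0=b, 1=b, 2=c, 3=a, 4=c, 5=b, 6=c, 7=a, 8=c.
That is already a proper 3-coloring.

Yes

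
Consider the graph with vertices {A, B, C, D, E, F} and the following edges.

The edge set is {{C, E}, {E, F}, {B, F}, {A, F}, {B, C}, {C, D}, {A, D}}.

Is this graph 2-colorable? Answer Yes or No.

No

The cycle B-C-D-A-F-B has odd length 5, so it cannot be 2-colored; at least 3 colors are needed.
So 2 colors are not enough.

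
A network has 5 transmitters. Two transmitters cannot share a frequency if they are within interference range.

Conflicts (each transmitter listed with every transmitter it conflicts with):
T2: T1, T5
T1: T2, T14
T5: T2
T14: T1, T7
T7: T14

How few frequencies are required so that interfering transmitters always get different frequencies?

T1 and T14 conflict, so at least 2 frequencies are needed.
A valid assignment using 2 frequencies: T2=2, T1=1, T5=1, T14=2, T7=1. Every pair that conflicts lands in different frequencies.

2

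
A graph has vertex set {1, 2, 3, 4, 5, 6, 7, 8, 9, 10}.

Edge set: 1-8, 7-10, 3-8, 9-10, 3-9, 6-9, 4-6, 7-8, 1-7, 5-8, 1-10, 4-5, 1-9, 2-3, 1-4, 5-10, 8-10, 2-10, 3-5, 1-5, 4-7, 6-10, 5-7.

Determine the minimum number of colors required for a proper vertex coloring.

5

1, 5, 7, 8, 10 are mutually adjacent (a clique of size 5), so at least 5 colors are needed.
5 colors suffice: 1=c, 2=b, 3=a, 4=a, 5=b, 6=c, 7=e, 8=d, 9=b, 10=a. Every edge joins two different colors.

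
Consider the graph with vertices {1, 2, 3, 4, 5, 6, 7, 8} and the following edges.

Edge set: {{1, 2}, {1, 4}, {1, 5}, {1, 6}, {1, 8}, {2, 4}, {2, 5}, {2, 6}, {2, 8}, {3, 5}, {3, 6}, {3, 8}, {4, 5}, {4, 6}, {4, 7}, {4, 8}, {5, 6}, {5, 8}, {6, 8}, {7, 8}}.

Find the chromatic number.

1, 2, 4, 5, 6, 8 form a clique, so at least 6 colors are needed.
6 colors suffice: color red → {8}; color blue → {3, 4}; color green → {6, 7}; color yellow → {5}; color purple → {1}; color orange → {2}. Each edge has distinct colors on its endpoints.

6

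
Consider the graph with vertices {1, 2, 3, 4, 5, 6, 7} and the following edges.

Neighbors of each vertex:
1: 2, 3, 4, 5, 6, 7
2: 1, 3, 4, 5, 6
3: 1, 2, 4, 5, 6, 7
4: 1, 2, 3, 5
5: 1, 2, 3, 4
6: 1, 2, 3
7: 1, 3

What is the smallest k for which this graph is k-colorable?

1, 2, 3, 4, 5 are mutually adjacent (a clique of size 5), so at least 5 colors are needed.
5 colors suffice: color red → {1}; color blue → {3}; color green → {2, 7}; color yellow → {4, 6}; color purple → {5}. Each edge has distinct colors on its endpoints.

5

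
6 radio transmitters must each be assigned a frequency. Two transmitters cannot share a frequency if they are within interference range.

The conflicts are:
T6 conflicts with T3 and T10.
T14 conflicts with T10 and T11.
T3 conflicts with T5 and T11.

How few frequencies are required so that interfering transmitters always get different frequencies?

3

The cycle T3-T11-T14-T10-T6-T3 has odd length 5, so it cannot be 2-colored; at least 3 frequencies are needed.
3 frequencies suffice: frequency 1 → {T14, T3}; frequency 2 → {T5, T10, T11}; frequency 3 → {T6}. Every pair that conflicts lands in different frequencies.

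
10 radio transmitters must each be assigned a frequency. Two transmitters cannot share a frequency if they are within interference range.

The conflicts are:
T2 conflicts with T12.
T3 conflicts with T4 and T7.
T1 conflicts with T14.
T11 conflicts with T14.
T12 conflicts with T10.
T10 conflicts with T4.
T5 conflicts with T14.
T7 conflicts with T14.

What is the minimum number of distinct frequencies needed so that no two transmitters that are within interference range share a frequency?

T12 and T10 conflict, so at least 2 frequencies are needed.
Using 2 frequencies: T2=1, T3=1, T1=2, T11=2, T12=2, T10=1, T5=2, T4=2, T7=2, T14=1. Each listed conflict is separated.

2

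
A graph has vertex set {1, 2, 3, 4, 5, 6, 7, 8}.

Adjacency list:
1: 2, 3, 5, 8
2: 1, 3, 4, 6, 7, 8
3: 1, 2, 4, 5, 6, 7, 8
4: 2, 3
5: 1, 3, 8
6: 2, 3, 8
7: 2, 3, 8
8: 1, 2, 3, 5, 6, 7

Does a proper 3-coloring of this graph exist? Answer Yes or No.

No

1, 2, 3, 8 are mutually adjacent (a clique of size 4), so at least 4 colors are needed.
So 3 colors are not enough.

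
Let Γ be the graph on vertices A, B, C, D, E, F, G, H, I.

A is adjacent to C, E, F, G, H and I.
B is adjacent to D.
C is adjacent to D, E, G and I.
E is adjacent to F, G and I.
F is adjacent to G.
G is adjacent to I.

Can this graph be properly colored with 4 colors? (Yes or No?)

No

A, C, E, G, I form a clique, so at least 5 colors are needed.
So 4 colors are not enough.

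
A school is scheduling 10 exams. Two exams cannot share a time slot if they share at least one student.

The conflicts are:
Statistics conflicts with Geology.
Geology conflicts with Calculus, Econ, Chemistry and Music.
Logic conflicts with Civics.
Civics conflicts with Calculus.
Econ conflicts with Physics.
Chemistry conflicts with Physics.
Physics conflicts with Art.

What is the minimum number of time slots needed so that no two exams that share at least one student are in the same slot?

2

Logic and Civics conflict, so at least 2 time slots are needed.
2 time slots suffice: Statistics=2, Geology=1, Logic=2, Civics=1, Calculus=2, Econ=2, Chemistry=2, Physics=1, Art=2, Music=2. Each listed conflict is separated.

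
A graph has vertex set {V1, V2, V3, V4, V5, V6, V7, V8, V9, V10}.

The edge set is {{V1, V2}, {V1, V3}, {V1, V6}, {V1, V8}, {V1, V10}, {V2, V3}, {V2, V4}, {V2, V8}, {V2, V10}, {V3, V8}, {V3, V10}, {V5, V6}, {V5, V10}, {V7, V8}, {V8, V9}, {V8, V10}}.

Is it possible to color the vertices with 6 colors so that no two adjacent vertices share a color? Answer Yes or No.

Yes

The chromatic number is 5. V1, V2, V3, V8, V10 are mutually adjacent (a clique of size 5), so at least 5 colors are needed.
5 colors suffice: color 1 → {V4, V6, V8}; color 2 → {V7, V9, V10}; color 3 → {V1, V5}; color 4 → {V2}; color 5 → {V3}.
Since 6 ≥ 5, a proper 6-coloring certainly exists.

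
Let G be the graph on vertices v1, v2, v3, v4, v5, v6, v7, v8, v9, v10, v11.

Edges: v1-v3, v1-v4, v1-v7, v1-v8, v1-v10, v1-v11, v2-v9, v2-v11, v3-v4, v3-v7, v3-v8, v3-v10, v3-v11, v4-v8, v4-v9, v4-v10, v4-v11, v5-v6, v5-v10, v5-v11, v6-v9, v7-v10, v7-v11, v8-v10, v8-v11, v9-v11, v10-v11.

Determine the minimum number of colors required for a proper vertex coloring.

6

v1, v3, v4, v8, v10, v11 are mutually adjacent (a clique of size 6), so at least 6 colors are needed.
6 colors suffice: color 1 → {v6, v11}; color 2 → {v9, v10}; color 3 → {v1, v2, v5}; color 4 → {v4, v7}; color 5 → {v3}; color 6 → {v8}. Every edge joins two different colors.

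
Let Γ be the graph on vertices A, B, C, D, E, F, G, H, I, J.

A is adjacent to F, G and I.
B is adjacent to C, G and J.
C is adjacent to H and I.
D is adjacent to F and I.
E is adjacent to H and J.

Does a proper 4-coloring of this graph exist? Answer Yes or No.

The chromatic number is 3. The cycle C-B-J-E-H-C has odd length 5, so it cannot be 2-colored; at least 3 colors are needed.
One proper 3-coloring: A=red, B=red, C=green, D=red, E=green, F=blue, G=blue, H=red, I=blue, J=blue.
Since 4 ≥ 3, a proper 4-coloring certainly exists.

Yes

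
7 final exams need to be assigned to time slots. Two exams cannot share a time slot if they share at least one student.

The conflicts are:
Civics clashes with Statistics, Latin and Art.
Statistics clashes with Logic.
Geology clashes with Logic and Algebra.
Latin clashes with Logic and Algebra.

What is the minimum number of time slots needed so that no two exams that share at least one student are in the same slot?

Geology and Logic conflict, so at least 2 time slots are needed.
Using 2 time slots: Civics=1, Statistics=2, Geology=2, Latin=2, Art=2, Logic=1, Algebra=1. Every pair that conflicts lands in different time slots.

2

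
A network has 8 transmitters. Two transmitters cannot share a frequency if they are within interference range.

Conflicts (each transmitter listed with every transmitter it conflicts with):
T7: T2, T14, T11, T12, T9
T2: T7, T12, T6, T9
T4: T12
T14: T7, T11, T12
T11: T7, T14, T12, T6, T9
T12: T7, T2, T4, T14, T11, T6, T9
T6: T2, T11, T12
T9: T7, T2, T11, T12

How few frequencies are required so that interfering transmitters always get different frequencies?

T7, T14, T11, T12 all conflict with each other, so at least 4 frequencies are needed.
4 frequencies suffice: frequency 1 → {T12}; frequency 2 → {T7, T4, T6}; frequency 3 → {T2, T11}; frequency 4 → {T14, T9}. No two conflicting transmitters share a frequency.

4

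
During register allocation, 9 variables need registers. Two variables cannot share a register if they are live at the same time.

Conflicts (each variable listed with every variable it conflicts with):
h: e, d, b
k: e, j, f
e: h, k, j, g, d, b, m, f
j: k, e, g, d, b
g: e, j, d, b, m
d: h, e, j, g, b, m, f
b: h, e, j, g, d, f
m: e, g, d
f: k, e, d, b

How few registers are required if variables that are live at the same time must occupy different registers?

5

e, j, g, d, b all conflict with each other, so at least 5 registers are needed.
5 registers suffice: register 1 → {e}; register 2 → {k, d}; register 3 → {b, m}; register 4 → {h, g, f}; register 5 → {j}. Each listed conflict is separated.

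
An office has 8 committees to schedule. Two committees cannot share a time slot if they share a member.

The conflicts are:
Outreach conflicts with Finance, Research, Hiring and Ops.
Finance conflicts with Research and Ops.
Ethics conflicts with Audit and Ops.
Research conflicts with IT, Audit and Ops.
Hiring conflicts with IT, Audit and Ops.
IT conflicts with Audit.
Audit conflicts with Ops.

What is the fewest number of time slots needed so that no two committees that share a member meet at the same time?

4

Outreach, Finance, Research, Ops pairwise conflict, so at least 4 time slots are needed.
4 time slots suffice: time slot 1 → {IT, Ops}; time slot 2 → {Ethics, Research, Hiring}; time slot 3 → {Outreach, Audit}; time slot 4 → {Finance}. No two conflicting committees share a time slot.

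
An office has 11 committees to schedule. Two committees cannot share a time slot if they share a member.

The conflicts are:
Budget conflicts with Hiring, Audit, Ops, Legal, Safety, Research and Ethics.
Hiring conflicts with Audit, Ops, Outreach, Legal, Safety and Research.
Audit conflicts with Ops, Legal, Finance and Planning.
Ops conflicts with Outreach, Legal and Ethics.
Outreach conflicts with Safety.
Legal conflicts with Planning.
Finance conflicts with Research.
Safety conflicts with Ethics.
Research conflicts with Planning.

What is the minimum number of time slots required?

Budget, Hiring, Audit, Ops, Legal all conflict with each other, so at least 5 time slots are needed.
A valid assignment using 5 time slots: Budget=1, Hiring=2, Audit=4, Ops=3, Outreach=1, Legal=5, Finance=1, Safety=3, Research=3, Planning=1, Ethics=2. No two conflicting committees share a time slot.

5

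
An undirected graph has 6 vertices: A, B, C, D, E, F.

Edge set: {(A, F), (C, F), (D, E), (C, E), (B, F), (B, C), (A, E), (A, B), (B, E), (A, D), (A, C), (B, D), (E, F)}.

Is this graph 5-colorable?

The chromatic number is 5. A, B, C, E, F are pairwise adjacent (a clique of size 5), so at least 5 colors are needed.
5 colors suffice: A=2, B=1, C=4, D=4, E=3, F=5.
That is already a proper 5-coloring.

Yes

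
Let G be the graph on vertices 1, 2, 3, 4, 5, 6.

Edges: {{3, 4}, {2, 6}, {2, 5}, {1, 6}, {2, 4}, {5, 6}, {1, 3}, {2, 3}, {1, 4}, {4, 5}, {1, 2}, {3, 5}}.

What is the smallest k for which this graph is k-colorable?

2, 3, 4, 5 are pairwise adjacent (a clique of size 4), so at least 4 colors are needed.
4 colors suffice: color a → {2}; color b → {4, 6}; color c → {1, 5}; color d → {3}. No two adjacent vertices share a color.

4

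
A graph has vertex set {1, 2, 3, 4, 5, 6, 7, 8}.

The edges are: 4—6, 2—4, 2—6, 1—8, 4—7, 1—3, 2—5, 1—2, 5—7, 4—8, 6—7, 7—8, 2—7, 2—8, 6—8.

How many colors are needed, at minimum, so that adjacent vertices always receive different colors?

5

2, 4, 6, 7, 8 form a clique, so at least 5 colors are needed.
5 colors suffice: color red → {2, 3}; color blue → {1, 7}; color green → {5, 8}; color yellow → {6}; color purple → {4}. No two adjacent vertices share a color.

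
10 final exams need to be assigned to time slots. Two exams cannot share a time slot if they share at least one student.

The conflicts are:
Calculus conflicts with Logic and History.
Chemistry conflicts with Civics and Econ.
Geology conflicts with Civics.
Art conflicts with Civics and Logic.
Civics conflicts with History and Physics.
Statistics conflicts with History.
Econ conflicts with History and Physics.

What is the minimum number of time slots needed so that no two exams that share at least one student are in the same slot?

The cycle Calculus-History-Civics-Art-Logic-Calculus has odd length 5, so it cannot be 2-colored; at least 3 time slots are needed.
A valid assignment using 3 time slots: Calculus=1, Chemistry=2, Geology=2, Art=2, Civics=1, Statistics=1, Logic=3, Econ=1, History=2, Physics=2. Each listed conflict is separated.

3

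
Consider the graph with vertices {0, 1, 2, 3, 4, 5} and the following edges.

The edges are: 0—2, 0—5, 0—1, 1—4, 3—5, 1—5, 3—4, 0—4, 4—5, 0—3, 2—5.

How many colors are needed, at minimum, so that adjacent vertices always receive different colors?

4

0, 3, 4, 5 form a clique, so at least 4 colors are needed.
A valid assignment using 4 colors: 0=blue, 1=yellow, 2=green, 3=yellow, 4=green, 5=red. No two adjacent vertices share a color.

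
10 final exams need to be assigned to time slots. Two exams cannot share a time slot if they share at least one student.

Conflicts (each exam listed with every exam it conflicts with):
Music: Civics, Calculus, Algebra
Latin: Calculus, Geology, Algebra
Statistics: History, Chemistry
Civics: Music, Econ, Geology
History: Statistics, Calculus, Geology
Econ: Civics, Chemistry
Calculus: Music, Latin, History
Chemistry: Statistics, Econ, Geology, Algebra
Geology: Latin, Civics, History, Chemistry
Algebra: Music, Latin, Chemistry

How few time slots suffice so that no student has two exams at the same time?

The cycle Music-Calculus-Latin-Geology-Civics-Music has odd length 5, so it cannot be 2-colored; at least 3 time slots are needed.
3 time slots suffice: Music=3, Latin=2, Statistics=1, Civics=2, History=2, Econ=1, Calculus=1, Chemistry=2, Geology=1, Algebra=1. Each listed conflict is separated.

3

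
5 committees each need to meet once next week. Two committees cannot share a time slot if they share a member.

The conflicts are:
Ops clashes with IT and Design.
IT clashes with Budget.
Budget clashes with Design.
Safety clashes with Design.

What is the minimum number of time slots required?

IT and Budget conflict, so at least 2 time slots are needed.
2 time slots suffice: time slot 1 → {IT, Design}; time slot 2 → {Ops, Budget, Safety}. Every pair that conflicts lands in different time slots.

2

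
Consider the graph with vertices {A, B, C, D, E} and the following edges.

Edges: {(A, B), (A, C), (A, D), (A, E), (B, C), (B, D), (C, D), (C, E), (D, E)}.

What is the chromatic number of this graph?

4

A, B, C, D form a clique, so at least 4 colors are needed.
A valid assignment using 4 colors: A=blue, B=yellow, C=red, D=green, E=yellow. Each edge has distinct colors on its endpoints.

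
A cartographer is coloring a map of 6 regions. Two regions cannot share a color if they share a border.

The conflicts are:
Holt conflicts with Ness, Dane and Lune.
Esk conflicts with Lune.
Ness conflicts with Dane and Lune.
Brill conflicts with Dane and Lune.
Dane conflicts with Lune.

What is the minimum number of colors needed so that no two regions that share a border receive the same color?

Holt, Ness, Dane, Lune all conflict with each other, so at least 4 colors are needed.
A valid assignment using 4 colors: Holt=4, Esk=2, Ness=3, Brill=3, Dane=2, Lune=1. No two conflicting regions share a color.

4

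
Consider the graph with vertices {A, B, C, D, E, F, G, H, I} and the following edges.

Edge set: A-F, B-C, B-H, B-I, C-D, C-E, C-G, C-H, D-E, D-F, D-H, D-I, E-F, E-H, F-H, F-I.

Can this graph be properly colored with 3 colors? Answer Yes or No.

No

D, E, F, H are pairwise adjacent (a clique of size 4), so at least 4 colors are needed.
So 3 colors are not enough.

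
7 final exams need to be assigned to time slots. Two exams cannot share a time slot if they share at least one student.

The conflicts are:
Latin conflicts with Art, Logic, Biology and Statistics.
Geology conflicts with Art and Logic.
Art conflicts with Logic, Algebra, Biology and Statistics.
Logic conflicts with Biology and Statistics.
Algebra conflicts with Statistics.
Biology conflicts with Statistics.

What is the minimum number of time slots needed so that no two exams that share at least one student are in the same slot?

Latin, Art, Logic, Biology, Statistics are mutually in conflict, so at least 5 time slots are needed.
5 time slots suffice: Latin=4, Geology=3, Art=1, Logic=2, Algebra=2, Biology=5, Statistics=3. Each listed conflict is separated.

5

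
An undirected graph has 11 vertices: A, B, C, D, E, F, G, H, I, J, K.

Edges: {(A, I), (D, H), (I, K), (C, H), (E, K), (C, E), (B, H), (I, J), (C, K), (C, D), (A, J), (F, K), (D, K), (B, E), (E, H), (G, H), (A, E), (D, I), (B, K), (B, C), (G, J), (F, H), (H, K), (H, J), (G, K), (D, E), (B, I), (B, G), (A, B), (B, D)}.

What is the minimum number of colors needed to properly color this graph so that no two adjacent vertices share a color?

B, C, D, E, H, K are mutually adjacent (a clique of size 6), so at least 6 colors are needed.
6 colors suffice: color 1 → {B, F, J}; color 2 → {H, I}; color 3 → {A, K}; color 4 → {D, G}; color 5 → {E}; color 6 → {C}. Every edge joins two different colors.

6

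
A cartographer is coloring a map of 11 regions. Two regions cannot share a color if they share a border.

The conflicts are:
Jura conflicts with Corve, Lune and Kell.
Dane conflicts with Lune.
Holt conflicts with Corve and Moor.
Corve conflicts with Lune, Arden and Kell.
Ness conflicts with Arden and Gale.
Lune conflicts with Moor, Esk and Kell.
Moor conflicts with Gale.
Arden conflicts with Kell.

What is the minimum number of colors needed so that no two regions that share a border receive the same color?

4

Jura, Corve, Lune, Kell are mutually in conflict, so at least 4 colors are needed.
4 colors suffice: color 1 → {Holt, Lune, Arden, Gale}; color 2 → {Dane, Corve, Ness, Moor, Esk}; color 3 → {Kell}; color 4 → {Jura}. Each listed conflict is separated.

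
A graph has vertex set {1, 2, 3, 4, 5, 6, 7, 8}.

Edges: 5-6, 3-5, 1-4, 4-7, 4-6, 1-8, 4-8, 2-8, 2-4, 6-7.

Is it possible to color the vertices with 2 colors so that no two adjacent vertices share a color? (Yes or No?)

4, 6, 7 form a triangle, so at least 3 colors are needed.
So 2 colors are not enough.

No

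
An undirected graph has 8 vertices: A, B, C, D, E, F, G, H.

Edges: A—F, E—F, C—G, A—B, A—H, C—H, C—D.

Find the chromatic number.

2

C and D are adjacent, so at least 2 colors are needed.
2 colors suffice: color 1 → {A, C, E}; color 2 → {B, D, F, G, H}. Every edge joins two different colors.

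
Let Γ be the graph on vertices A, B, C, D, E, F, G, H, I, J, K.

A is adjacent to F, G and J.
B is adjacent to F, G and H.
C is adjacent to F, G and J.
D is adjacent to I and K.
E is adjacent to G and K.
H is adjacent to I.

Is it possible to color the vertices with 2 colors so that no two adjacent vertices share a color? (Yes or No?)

The cycle H-I-D-K-E-G-B-H has odd length 7, so it cannot be 2-colored; at least 3 colors are needed.
So 2 colors are not enough.

No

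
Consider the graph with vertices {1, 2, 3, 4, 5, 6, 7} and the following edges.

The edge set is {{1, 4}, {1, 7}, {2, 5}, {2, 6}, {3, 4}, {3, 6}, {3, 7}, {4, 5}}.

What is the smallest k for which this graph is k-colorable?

3

The cycle 5-2-6-3-4-5 has odd length 5, so it cannot be 2-colored; at least 3 colors are needed.
A valid assignment using 3 colors: 1=red, 2=red, 3=red, 4=blue, 5=green, 6=blue, 7=blue. Each edge has distinct colors on its endpoints.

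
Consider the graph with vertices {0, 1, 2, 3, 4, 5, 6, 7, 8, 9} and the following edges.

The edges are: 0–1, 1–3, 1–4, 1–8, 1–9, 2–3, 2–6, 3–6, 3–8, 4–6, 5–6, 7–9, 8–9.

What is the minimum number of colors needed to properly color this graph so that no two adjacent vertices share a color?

2, 3, 6 are pairwise adjacent, so at least 3 colors are needed.
3 colors suffice: color a → {1, 6, 7}; color b → {0, 3, 4, 5, 9}; color c → {2, 8}. Each edge has distinct colors on its endpoints.

3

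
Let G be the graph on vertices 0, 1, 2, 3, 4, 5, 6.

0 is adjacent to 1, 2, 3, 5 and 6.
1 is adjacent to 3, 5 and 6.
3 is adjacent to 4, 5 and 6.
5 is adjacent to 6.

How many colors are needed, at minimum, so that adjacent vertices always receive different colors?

5

0, 1, 3, 5, 6 form a clique, so at least 5 colors are needed.
5 colors suffice: 0=b, 1=d, 2=a, 3=a, 4=b, 5=c, 6=e. Each edge has distinct colors on its endpoints.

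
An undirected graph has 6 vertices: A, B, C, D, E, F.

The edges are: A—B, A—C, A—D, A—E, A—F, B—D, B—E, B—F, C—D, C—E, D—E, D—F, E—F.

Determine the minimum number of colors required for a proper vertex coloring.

A, B, D, E, F are pairwise adjacent (a clique of size 5), so at least 5 colors are needed.
5 colors suffice: color 1 → {A}; color 2 → {E}; color 3 → {D}; color 4 → {B, C}; color 5 → {F}. Each edge has distinct colors on its endpoints.

5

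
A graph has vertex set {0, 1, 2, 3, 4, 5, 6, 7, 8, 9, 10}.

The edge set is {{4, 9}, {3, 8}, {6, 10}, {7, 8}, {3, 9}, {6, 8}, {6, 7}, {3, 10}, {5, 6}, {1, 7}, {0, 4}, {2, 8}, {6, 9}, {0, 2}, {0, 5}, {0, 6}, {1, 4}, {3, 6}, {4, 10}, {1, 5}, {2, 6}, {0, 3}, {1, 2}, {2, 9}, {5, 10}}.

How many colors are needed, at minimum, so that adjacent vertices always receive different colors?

3

2, 6, 9 are pairwise adjacent, so at least 3 colors are needed.
3 colors suffice: color a → {4, 6}; color b → {2, 3, 5, 7}; color c → {0, 1, 8, 9, 10}. No two adjacent vertices share a color.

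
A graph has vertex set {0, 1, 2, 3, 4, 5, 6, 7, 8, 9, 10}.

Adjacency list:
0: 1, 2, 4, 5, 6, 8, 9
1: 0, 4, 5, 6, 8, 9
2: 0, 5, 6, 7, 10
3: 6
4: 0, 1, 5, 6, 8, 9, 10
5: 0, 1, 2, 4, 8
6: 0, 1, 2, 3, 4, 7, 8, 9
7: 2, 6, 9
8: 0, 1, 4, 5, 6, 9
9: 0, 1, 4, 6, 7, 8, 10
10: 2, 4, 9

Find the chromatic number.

6

0, 1, 4, 6, 8, 9 are mutually adjacent (a clique of size 6), so at least 6 colors are needed.
6 colors suffice: color a → {5, 6, 10}; color b → {2, 3, 4}; color c → {0, 7}; color d → {9}; color e → {8}; color f → {1}. No two adjacent vertices share a color.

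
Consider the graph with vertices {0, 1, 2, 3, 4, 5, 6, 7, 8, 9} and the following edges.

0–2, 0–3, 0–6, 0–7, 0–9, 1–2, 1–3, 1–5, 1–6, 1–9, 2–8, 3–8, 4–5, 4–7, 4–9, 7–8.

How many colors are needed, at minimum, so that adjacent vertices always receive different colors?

2

1 and 2 are adjacent, so at least 2 colors are needed.
2 colors suffice: color red → {0, 1, 4, 8}; color blue → {2, 3, 5, 6, 7, 9}. No two adjacent vertices share a color.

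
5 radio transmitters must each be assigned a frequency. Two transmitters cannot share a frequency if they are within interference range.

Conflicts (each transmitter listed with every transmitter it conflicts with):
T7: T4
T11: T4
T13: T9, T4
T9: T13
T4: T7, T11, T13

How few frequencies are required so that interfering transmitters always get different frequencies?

2

T7 and T4 conflict, so at least 2 frequencies are needed.
2 frequencies suffice: T7=2, T11=2, T13=2, T9=1, T4=1. Each listed conflict is separated.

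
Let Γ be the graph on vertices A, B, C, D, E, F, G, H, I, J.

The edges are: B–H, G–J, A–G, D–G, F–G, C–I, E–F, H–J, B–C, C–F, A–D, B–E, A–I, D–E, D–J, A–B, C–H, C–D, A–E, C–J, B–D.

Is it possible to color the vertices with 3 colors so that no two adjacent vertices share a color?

No

A, B, D, E form a clique, so at least 4 colors are needed.
So 3 colors are not enough.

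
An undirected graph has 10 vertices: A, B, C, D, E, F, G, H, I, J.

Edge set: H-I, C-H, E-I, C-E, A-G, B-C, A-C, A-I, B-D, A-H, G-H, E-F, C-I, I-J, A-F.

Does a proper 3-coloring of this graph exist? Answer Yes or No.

No

A, C, H, I are pairwise adjacent (a clique of size 4), so at least 4 colors are needed.
So 3 colors are not enough.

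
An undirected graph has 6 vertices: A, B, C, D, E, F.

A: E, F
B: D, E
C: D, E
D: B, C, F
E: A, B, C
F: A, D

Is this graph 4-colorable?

Yes

The chromatic number is 3. The cycle C-D-F-A-E-C has odd length 5, so it cannot be 2-colored; at least 3 colors are needed.
3 colors suffice: color 1 → {D, E}; color 2 → {B, C, F}; color 3 → {A}.
Since 4 ≥ 3, a proper 4-coloring certainly exists.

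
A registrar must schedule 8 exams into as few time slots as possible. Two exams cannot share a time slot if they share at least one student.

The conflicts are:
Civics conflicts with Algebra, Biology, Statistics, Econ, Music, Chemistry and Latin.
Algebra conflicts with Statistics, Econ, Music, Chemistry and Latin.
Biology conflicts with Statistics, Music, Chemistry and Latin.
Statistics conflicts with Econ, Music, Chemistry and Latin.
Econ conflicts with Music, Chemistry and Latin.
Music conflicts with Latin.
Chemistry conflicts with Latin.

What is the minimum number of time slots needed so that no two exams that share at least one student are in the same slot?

Civics, Algebra, Statistics, Econ, Chemistry, Latin pairwise conflict, so at least 6 time slots are needed.
A valid assignment using 6 time slots: Civics=2, Algebra=4, Biology=4, Statistics=1, Econ=5, Music=6, Chemistry=6, Latin=3. Every pair that conflicts lands in different time slots.

6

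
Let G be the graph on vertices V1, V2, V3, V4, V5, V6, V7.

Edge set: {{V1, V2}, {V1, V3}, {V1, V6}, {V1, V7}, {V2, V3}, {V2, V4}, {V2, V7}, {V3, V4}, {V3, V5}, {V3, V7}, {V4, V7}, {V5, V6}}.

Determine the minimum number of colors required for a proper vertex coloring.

V2, V3, V4, V7 are pairwise adjacent (a clique of size 4), so at least 4 colors are needed.
A valid assignment using 4 colors: V1=yellow, V2=blue, V3=red, V4=yellow, V5=blue, V6=red, V7=green. No two adjacent vertices share a color.

4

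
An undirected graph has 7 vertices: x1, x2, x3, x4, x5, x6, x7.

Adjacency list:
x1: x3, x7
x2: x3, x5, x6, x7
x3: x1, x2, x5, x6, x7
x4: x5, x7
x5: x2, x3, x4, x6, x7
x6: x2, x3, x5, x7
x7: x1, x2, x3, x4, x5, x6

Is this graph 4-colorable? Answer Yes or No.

x2, x3, x5, x6, x7 are pairwise adjacent (a clique of size 5), so at least 5 colors are needed.
So 4 colors are not enough.

No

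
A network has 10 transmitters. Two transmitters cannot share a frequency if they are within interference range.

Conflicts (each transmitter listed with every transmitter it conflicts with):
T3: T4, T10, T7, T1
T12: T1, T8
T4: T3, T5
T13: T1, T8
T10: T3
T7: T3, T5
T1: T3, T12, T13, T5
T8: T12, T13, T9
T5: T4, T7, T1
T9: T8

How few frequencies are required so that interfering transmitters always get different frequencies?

2

T13 and T8 conflict, so at least 2 frequencies are needed.
2 frequencies suffice: frequency 1 → {T3, T12, T13, T5, T9}; frequency 2 → {T4, T10, T7, T1, T8}. No two conflicting transmitters share a frequency.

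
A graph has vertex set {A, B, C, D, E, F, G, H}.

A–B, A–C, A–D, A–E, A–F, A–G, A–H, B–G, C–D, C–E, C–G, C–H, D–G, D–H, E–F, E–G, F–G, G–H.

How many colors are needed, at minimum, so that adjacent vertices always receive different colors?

A, C, D, G, H are pairwise adjacent (a clique of size 5), so at least 5 colors are needed.
A valid assignment using 5 colors: A=1, B=3, C=3, D=5, E=4, F=3, G=2, H=4. No two adjacent vertices share a color.

5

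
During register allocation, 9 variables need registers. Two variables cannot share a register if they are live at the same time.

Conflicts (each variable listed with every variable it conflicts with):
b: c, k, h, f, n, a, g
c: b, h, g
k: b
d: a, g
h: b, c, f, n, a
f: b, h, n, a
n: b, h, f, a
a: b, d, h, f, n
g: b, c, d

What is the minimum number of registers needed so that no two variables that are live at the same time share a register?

b, h, f, n, a are mutually in conflict, so at least 5 registers are needed.
5 registers suffice: register 1 → {b, d}; register 2 → {k, h, g}; register 3 → {c, a}; register 4 → {n}; register 5 → {f}. No two conflicting variables share a register.

5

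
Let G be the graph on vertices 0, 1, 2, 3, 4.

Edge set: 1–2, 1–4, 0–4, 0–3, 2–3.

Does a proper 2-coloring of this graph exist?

No

The cycle 0-4-1-2-3-0 has odd length 5, so it cannot be 2-colored; at least 3 colors are needed.
So 2 colors are not enough.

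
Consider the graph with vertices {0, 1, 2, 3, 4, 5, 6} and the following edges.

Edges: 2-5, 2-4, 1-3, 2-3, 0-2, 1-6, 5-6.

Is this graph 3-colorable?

Yes

The chromatic number is 3. The cycle 1-6-5-2-3-1 has odd length 5, so it cannot be 2-colored; at least 3 colors are needed.
A valid assignment using 3 colors: 0=b, 1=b, 2=a, 3=c, 4=b, 5=b, 6=a.
That is already a proper 3-coloring.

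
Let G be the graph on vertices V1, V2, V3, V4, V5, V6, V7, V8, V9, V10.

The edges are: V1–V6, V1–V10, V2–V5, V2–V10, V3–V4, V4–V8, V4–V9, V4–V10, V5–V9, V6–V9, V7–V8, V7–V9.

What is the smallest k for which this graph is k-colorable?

The cycle V2-V10-V4-V9-V5-V2 has odd length 5, so it cannot be 2-colored; at least 3 colors are needed.
3 colors suffice: color R → {V3, V8, V9, V10}; color B → {V1, V2, V4, V7}; color G → {V5, V6}. Each edge has distinct colors on its endpoints.

3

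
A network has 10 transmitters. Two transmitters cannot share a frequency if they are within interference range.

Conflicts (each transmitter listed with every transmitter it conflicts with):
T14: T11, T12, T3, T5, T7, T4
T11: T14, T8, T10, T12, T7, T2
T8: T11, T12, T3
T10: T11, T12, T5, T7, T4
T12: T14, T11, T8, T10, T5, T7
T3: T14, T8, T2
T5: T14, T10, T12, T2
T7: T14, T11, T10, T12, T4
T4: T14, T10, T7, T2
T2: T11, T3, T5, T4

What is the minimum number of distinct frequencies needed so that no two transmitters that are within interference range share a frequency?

T11, T10, T12, T7 all conflict with each other, so at least 4 frequencies are needed.
4 frequencies suffice: frequency 1 → {T11, T3, T5, T4}; frequency 2 → {T12, T2}; frequency 3 → {T14, T8, T10}; frequency 4 → {T7}. Every pair that conflicts lands in different frequencies.

4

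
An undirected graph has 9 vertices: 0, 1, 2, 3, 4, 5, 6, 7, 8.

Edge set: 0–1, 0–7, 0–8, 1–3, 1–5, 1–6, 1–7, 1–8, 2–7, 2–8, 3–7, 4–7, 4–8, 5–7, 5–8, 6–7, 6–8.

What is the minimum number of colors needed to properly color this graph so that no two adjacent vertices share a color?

3

0, 1, 8 form a triangle, so at least 3 colors are needed.
One proper 3-coloring: 0=c, 1=b, 2=b, 3=c, 4=b, 5=c, 6=c, 7=a, 8=a. Each edge has distinct colors on its endpoints.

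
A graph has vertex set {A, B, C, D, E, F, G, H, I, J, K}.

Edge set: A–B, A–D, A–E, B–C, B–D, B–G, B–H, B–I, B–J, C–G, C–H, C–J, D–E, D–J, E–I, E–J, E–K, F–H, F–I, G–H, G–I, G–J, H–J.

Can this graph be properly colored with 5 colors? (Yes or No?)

The chromatic number is 5. B, C, G, H, J are mutually adjacent (a clique of size 5), so at least 5 colors are needed.
5 colors suffice: color 1 → {B, E, F}; color 2 → {A, I, J, K}; color 3 → {D, G}; color 4 → {H}; color 5 → {C}.
That is already a proper 5-coloring.

Yes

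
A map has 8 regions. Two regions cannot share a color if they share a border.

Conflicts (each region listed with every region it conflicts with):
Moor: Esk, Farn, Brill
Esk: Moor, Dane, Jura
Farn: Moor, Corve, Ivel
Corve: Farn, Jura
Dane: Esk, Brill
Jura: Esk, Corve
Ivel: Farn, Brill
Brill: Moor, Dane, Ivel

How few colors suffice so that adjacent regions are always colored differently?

3

The cycle Farn-Corve-Jura-Esk-Moor-Farn has odd length 5, so it cannot be 2-colored; at least 3 colors are needed.
3 colors suffice: color 1 → {Esk, Farn, Brill}; color 2 → {Moor, Dane, Jura, Ivel}; color 3 → {Corve}. No two conflicting regions share a color.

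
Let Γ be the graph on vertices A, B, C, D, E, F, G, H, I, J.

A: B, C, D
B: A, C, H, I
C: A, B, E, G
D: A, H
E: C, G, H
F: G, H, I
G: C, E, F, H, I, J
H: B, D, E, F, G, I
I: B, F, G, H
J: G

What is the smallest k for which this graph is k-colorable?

F, G, H, I are pairwise adjacent (a clique of size 4), so at least 4 colors are needed.
One proper 4-coloring: A=green, B=red, C=blue, D=red, E=green, F=yellow, G=red, H=blue, I=green, J=blue. Each edge has distinct colors on its endpoints.

4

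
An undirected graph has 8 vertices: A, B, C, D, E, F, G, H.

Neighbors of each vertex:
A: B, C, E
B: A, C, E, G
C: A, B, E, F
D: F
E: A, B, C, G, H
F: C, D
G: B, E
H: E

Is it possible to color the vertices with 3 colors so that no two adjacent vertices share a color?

No

A, B, C, E are mutually adjacent (a clique of size 4), so at least 4 colors are needed.
So 3 colors are not enough.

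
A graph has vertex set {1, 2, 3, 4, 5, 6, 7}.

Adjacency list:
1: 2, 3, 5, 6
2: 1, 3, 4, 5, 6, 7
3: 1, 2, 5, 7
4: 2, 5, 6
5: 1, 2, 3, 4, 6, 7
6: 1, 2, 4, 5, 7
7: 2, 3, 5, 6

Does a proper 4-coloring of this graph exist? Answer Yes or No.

Yes

The chromatic number is 4. 2, 3, 5, 7 are mutually adjacent (a clique of size 4), so at least 4 colors are needed.
A valid assignment using 4 colors: 1=d, 2=a, 3=c, 4=d, 5=b, 6=c, 7=d.
That is already a proper 4-coloring.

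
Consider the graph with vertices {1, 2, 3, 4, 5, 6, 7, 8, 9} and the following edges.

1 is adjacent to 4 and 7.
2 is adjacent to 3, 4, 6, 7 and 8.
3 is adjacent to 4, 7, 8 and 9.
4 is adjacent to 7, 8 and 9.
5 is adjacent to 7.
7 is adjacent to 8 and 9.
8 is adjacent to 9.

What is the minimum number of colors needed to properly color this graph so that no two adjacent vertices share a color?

2, 3, 4, 7, 8 are mutually adjacent (a clique of size 5), so at least 5 colors are needed.
5 colors suffice: color red → {6, 7}; color blue → {4, 5}; color green → {1, 2, 9}; color yellow → {8}; color purple → {3}. Every edge joins two different colors.

5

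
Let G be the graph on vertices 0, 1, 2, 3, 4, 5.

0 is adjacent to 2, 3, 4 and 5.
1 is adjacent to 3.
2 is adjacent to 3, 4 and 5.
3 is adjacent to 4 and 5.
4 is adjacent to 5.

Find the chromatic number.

5

0, 2, 3, 4, 5 are mutually adjacent (a clique of size 5), so at least 5 colors are needed.
A valid assignment using 5 colors: 0=yellow, 1=blue, 2=green, 3=red, 4=purple, 5=blue. No two adjacent vertices share a color.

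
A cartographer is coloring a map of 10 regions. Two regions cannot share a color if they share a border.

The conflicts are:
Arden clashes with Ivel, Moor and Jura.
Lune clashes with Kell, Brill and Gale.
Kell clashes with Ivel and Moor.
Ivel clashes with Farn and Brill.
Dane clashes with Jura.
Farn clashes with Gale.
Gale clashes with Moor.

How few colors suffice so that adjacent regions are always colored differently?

The cycle Farn-Ivel-Arden-Moor-Gale-Farn has odd length 5, so it cannot be 2-colored; at least 3 colors are needed.
3 colors suffice: color 1 → {Lune, Ivel, Moor, Jura}; color 2 → {Arden, Kell, Dane, Brill, Gale}; color 3 → {Farn}. Every pair that conflicts lands in different colors.

3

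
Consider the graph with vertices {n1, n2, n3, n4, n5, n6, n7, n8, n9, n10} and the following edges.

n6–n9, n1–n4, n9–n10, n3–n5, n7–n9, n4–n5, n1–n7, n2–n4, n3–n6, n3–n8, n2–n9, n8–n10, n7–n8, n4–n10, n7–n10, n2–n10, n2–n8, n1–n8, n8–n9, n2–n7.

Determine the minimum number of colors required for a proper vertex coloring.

5

n2, n7, n8, n9, n10 are pairwise adjacent (a clique of size 5), so at least 5 colors are needed.
A valid assignment using 5 colors: n1=2, n2=3, n3=2, n4=1, n5=3, n6=1, n7=4, n8=1, n9=2, n10=5. No two adjacent vertices share a color.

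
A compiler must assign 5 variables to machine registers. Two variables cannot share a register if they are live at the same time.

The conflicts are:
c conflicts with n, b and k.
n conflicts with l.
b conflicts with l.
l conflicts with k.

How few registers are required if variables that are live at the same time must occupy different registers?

b and l conflict, so at least 2 registers are needed.
2 registers suffice: register 1 → {c, l}; register 2 → {n, b, k}. No two conflicting variables share a register.

2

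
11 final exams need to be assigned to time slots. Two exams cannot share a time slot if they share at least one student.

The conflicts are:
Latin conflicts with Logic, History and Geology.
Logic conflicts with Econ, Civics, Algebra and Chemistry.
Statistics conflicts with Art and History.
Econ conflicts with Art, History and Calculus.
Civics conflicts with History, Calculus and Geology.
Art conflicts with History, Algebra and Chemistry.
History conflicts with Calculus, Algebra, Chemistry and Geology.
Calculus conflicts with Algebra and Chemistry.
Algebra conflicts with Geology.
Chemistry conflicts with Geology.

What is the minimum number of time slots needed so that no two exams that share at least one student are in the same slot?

3

Statistics, Art, History are mutually in conflict, so at least 3 time slots are needed.
3 time slots suffice: time slot 1 → {Logic, History}; time slot 2 → {Art, Calculus, Geology}; time slot 3 → {Latin, Statistics, Econ, Civics, Algebra, Chemistry}. No two conflicting exams share a time slot.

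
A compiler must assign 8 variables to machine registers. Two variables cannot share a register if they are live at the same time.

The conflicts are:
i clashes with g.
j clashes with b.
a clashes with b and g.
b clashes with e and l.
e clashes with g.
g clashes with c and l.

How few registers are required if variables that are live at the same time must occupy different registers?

2

e and g conflict, so at least 2 registers are needed.
2 registers suffice: register 1 → {b, g}; register 2 → {i, j, a, e, c, l}. Each listed conflict is separated.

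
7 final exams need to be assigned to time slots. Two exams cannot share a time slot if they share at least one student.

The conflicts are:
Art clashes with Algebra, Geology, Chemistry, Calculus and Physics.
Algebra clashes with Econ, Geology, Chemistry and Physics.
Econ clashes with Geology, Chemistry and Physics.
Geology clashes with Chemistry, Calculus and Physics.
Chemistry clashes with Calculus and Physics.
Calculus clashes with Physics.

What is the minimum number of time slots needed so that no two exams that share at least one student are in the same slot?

5

Art, Geology, Chemistry, Calculus, Physics all conflict with each other, so at least 5 time slots are needed.
5 time slots suffice: time slot 1 → {Physics}; time slot 2 → {Chemistry}; time slot 3 → {Geology}; time slot 4 → {Art, Econ}; time slot 5 → {Algebra, Calculus}. Each listed conflict is separated.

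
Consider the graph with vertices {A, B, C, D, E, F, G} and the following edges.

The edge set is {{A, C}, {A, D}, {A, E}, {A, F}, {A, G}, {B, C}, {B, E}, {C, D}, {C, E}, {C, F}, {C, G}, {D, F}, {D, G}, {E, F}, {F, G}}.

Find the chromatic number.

5

A, C, D, F, G form a clique, so at least 5 colors are needed.
A valid assignment using 5 colors: A=blue, B=blue, C=red, D=yellow, E=yellow, F=green, G=purple. No two adjacent vertices share a color.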